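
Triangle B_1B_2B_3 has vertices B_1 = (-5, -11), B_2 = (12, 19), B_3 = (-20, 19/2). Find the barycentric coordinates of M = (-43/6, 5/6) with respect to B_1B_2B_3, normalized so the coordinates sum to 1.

Signed area of the reference triangle: [B_1B_2B_3] = ½·((-5)·(19−(19/2)) + 12·(19/2−(-11)) + (-20)·(-11−19)) = ½·(-95/2 + 246 + 600) = 1597/4.
[MB_2B_3] = ½·((-43/6)·(19−(19/2)) + 12·(19/2−(5/6)) + (-20)·(5/6−19)) = ½·(-817/12 + 104 + 1090/3) = 1597/8, so the B_1-coordinate is (1597/8)/(1597/4) = 1/2.
[B_1MB_3] = ½·((-5)·(5/6−(19/2)) + (-43/6)·(19/2−(-11)) + (-20)·(-11−(5/6))) = ½·(130/3 − 1763/12 + 710/3) = 1597/24, so the B_2-coordinate is 1/6.
[B_1B_2M] = ½·((-5)·(19−(5/6)) + 12·(5/6−(-11)) + (-43/6)·(-11−19)) = ½·(-545/6 + 142 + 215) = 1597/12, so the B_3-coordinate is 1/3.
Check: 1/2 + 1/6 + 1/3 = 1.

(1/2, 1/6, 1/3)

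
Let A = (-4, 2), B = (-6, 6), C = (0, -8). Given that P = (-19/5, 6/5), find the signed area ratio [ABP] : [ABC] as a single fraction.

1/5

[ABC] = ½·((-4)·(6−(-8)) + (-6)·(-8−2) + 0·(2−6)) = ½·(-56 + 60 + 0) = 2.
[ABP] = ½·((-4)·(6−(6/5)) + (-6)·(6/5−2) + (-19/5)·(2−6)) = ½·(-96/5 + 24/5 + 76/5) = 2/5, so the ratio is (2/5)/2 = 1/5.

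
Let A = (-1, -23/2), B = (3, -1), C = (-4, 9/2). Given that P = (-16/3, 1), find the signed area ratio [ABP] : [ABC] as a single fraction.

1

[ABC] = ½·((-1)·(-1−(9/2)) + 3·(9/2−(-23/2)) + (-4)·(-23/2−(-1))) = ½·(11/2 + 48 + 42) = 191/4.
[ABP] = ½·((-1)·(-1−1) + 3·(1−(-23/2)) + (-16/3)·(-23/2−(-1))) = ½·(2 + 75/2 + 56) = 191/4, so the ratio is (191/4)/(191/4) = 1.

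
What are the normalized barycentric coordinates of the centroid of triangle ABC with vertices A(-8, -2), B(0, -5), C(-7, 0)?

(1/3, 1/3, 1/3)

The centroid is the average of the vertices, so each weight is 1/3.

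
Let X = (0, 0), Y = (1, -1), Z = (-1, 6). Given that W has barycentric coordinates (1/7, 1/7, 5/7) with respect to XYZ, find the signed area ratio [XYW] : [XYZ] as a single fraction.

5/7

The signed ratio [XYW]/[XYZ] equals the barycentric coordinate of W at vertex Z, which is 5/7.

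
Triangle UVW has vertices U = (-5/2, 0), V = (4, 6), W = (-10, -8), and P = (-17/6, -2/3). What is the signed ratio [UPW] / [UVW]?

[UVW] = ½·((-5/2)·(6−(-8)) + 4·(-8−0) + (-10)·(0−6)) = ½·(-35 − 32 + 60) = -7/2.
[UPW] = ½·((-5/2)·(-2/3−(-8)) + (-17/6)·(-8−0) + (-10)·(0−(-2/3))) = ½·(-55/3 + 68/3 − 20/3) = -7/6, so the ratio is (-7/6)/(-7/2) = 1/3.

1/3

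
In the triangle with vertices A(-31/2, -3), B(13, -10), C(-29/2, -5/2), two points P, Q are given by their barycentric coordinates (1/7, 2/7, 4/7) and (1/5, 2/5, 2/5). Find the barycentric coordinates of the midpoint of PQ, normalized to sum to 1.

(6/35, 12/35, 17/35)

Since both coordinate triples sum to 1, the midpoint's barycentrics are the componentwise average.
(1/7+1/5)/2 = 6/35; similarly 12/35 and 17/35.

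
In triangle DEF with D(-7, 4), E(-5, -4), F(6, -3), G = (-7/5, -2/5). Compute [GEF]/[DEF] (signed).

[DEF] = ½·((-7)·(-4−(-3)) + (-5)·(-3−4) + 6·(4−(-4))) = ½·(7 + 35 + 48) = 45.
[GEF] = ½·((-7/5)·(-4−(-3)) + (-5)·(-3−(-2/5)) + 6·(-2/5−(-4))) = ½·(7/5 + 13 + 108/5) = 18, so the ratio is 18/45 = 2/5.

2/5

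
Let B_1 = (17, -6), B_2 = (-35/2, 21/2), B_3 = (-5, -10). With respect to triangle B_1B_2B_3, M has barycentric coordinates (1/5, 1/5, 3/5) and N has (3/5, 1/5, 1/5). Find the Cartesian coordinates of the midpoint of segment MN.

Barycentric coordinates of the midpoint are the average: (2/5, 1/5, 2/5).
Converting: (2/5)·B_1 + (1/5)·B_2 + (2/5)·B_3 = (13/10, -43/10).

(13/10, -43/10)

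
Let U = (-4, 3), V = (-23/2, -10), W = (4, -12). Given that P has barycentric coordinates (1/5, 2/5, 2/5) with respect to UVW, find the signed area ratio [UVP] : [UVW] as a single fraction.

2/5

The signed ratio [UVP]/[UVW] equals the barycentric coordinate of P at vertex W, which is 2/5.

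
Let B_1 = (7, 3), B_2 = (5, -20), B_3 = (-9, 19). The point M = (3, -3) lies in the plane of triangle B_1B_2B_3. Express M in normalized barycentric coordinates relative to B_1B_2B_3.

(2/5, 2/5, 1/5)

Signed area of the reference triangle: [B_1B_2B_3] = ½·(7·(-20−19) + 5·(19−3) + (-9)·(3−(-20))) = ½·(-273 + 80 − 207) = -200.
[MB_2B_3] = ½·(3·(-20−19) + 5·(19−(-3)) + (-9)·(-3−(-20))) = ½·(-117 + 110 − 153) = -80, so the B_1-coordinate is (-80)/(-200) = 2/5.
[B_1MB_3] = ½·(7·(-3−19) + 3·(19−3) + (-9)·(3−(-3))) = ½·(-154 + 48 − 54) = -80, so the B_2-coordinate is 2/5.
[B_1B_2M] = ½·(7·(-20−(-3)) + 5·(-3−3) + 3·(3−(-20))) = ½·(-119 − 30 + 69) = -40, so the B_3-coordinate is 1/5.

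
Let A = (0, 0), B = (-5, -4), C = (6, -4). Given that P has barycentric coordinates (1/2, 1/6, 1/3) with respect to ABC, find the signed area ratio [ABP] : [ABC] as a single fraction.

1/3

The signed ratio [ABP]/[ABC] equals the barycentric coordinate of P at vertex C, which is 1/3.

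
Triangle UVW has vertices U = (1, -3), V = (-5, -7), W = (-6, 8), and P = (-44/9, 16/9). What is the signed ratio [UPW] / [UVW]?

[UVW] = ½·(1·(-7−8) + (-5)·(8−(-3)) + (-6)·(-3−(-7))) = ½·(-15 − 55 − 24) = -47.
[UPW] = ½·(1·(16/9−8) + (-44/9)·(8−(-3)) + (-6)·(-3−(16/9))) = ½·(-56/9 − 484/9 + 86/3) = -47/3, so the ratio is (-47/3)/(-47) = 1/3.

1/3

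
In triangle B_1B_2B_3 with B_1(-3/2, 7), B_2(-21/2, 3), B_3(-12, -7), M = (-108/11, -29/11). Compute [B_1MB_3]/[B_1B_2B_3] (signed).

[B_1B_2B_3] = ½·((-3/2)·(3−(-7)) + (-21/2)·(-7−7) + (-12)·(7−3)) = ½·(-15 + 147 − 48) = 42.
[B_1MB_3] = ½·((-3/2)·(-29/11−(-7)) + (-108/11)·(-7−7) + (-12)·(7−(-29/11))) = ½·(-72/11 + 1512/11 − 1272/11) = 84/11, so the ratio is (84/11)/42 = 2/11.

2/11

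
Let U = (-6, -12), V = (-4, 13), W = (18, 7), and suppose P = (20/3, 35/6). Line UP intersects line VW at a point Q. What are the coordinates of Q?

Barycentric coordinates of P with respect to UVW: (1/6, 1/3, 1/2).
On side VW the U-coordinate is zero; dropping P's U-weight 1/6 and renormalizing the remaining 1/3 : 1/2 gives weights 2/5, 3/5 on V, W.
Q = (2/5)·(-4, 13) + (3/5)·(18, 7) = (46/5, 47/5).

(46/5, 47/5)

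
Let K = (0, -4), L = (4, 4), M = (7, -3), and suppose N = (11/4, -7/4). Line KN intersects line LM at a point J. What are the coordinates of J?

(11/2, 1/2)

Barycentric coordinates of N with respect to KLM: (1/2, 1/4, 1/4).
On side LM the K-coordinate is zero; dropping N's K-weight 1/2 and renormalizing the remaining 1/4 : 1/4 gives weights 1/2, 1/2 on L, M.
J = (1/2)·(4, 4) + (1/2)·(7, -3) = (11/2, 1/2).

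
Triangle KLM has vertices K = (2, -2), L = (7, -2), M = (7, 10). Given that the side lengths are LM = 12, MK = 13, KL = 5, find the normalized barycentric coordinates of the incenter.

The incenter has barycentric coordinates proportional to the opposite side lengths: (12 : 13 : 5).
Normalizing by 12+13+5 = 30 gives (2/5, 13/30, 1/6).

(2/5, 13/30, 1/6)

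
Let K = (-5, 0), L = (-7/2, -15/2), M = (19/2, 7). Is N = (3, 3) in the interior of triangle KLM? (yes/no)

Barycentric coordinates of N: (169/477, 50/477, 86/159).
The three coordinates are positive, positive, positive; a point is interior exactly when all three are positive.

yes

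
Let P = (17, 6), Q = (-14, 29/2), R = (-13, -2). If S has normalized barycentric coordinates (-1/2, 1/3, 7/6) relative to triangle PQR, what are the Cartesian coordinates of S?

(-85/3, -1/2)

S = (-1/2)·P + (1/3)·Q + (7/6)·R.
x-coordinate: (-1/2)·17 + (1/3)·(-14) + (7/6)·(-13) = -85/3.
y-coordinate: (-1/2)·6 + (1/3)·(29/2) + (7/6)·(-2) = -1/2.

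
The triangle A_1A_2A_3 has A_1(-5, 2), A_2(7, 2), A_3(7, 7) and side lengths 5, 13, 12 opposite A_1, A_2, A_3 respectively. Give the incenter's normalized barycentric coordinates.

(1/6, 13/30, 2/5)

The incenter has barycentric coordinates proportional to the opposite side lengths: (5 : 13 : 12).
Normalizing by 5+13+12 = 30 gives (1/6, 13/30, 2/5).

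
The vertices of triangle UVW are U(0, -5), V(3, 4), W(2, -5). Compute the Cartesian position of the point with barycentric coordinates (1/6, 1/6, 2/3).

(11/6, -7/2)

P = (1/6)·U + (1/6)·V + (2/3)·W.
x-coordinate: (1/6)·0 + (1/6)·3 + (2/3)·2 = 11/6.
y-coordinate: (1/6)·(-5) + (1/6)·4 + (2/3)·(-5) = -7/2.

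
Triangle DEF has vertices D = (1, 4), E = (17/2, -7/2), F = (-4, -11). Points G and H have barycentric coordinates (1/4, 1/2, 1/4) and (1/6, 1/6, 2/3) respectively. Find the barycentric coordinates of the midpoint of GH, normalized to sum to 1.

Since both coordinate triples sum to 1, the midpoint's barycentrics are the componentwise average.
(1/4+1/6)/2 = 5/24; similarly 1/3 and 11/24.

(5/24, 1/3, 11/24)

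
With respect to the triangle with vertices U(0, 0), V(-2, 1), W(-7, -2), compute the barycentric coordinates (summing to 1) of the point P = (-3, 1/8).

(1/8, 5/8, 1/4)

Signed area of the reference triangle: [UVW] = ½·(0·(1−(-2)) + (-2)·(-2−0) + (-7)·(0−1)) = ½·(0 + 4 + 7) = 11/2.
[PVW] = ½·((-3)·(1−(-2)) + (-2)·(-2−(1/8)) + (-7)·(1/8−1)) = ½·(-9 + 17/4 + 49/8) = 11/16, so the U-coordinate is (11/16)/(11/2) = 1/8.
[UPW] = ½·(0·(1/8−(-2)) + (-3)·(-2−0) + (-7)·(0−(1/8))) = ½·(0 + 6 + 7/8) = 55/16, so the V-coordinate is 5/8.
[UVP] = ½·(0·(1−(1/8)) + (-2)·(1/8−0) + (-3)·(0−1)) = ½·(0 − 1/4 + 3) = 11/8, so the W-coordinate is 1/4.
Check: 1/8 + 5/8 + 1/4 = 1.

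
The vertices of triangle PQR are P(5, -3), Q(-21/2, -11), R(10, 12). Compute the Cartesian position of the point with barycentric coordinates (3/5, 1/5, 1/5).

(29/10, -8/5)

S = (3/5)·P + (1/5)·Q + (1/5)·R.
x-coordinate: (3/5)·5 + (1/5)·(-21/2) + (1/5)·10 = 29/10.
y-coordinate: (3/5)·(-3) + (1/5)·(-11) + (1/5)·12 = -8/5.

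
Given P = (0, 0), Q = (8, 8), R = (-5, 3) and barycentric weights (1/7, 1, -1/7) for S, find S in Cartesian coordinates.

S = (1/7)·P + 1·Q + (-1/7)·R.
x-coordinate: (1/7)·0 + 1·8 + (-1/7)·(-5) = 61/7.
y-coordinate: (1/7)·0 + 1·8 + (-1/7)·3 = 53/7.

(61/7, 53/7)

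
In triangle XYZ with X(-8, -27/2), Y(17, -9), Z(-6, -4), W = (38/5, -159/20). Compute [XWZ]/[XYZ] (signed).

[XYZ] = ½·((-8)·(-9−(-4)) + 17·(-4−(-27/2)) + (-6)·(-27/2−(-9))) = ½·(40 + 323/2 + 27) = 457/4.
[XWZ] = ½·((-8)·(-159/20−(-4)) + (38/5)·(-4−(-27/2)) + (-6)·(-27/2−(-159/20))) = ½·(158/5 + 361/5 + 333/10) = 1371/20, so the ratio is (1371/20)/(457/4) = 3/5.

3/5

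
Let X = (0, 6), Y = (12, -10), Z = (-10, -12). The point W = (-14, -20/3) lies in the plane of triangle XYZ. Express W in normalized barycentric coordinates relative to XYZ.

Signed area of the reference triangle: [XYZ] = ½·(0·(-10−(-12)) + 12·(-12−6) + (-10)·(6−(-10))) = ½·(0 − 216 − 160) = -188.
[WYZ] = ½·((-14)·(-10−(-12)) + 12·(-12−(-20/3)) + (-10)·(-20/3−(-10))) = ½·(-28 − 64 − 100/3) = -188/3, so the X-coordinate is (-188/3)/(-188) = 1/3.
[XWZ] = ½·(0·(-20/3−(-12)) + (-14)·(-12−6) + (-10)·(6−(-20/3))) = ½·(0 + 252 − 380/3) = 188/3, so the Y-coordinate is -1/3.
[XYW] = ½·(0·(-10−(-20/3)) + 12·(-20/3−6) + (-14)·(6−(-10))) = ½·(0 − 152 − 224) = -188, so the Z-coordinate is 1.
Check: 1/3 − 1/3 + 1 = 1.

(1/3, -1/3, 1)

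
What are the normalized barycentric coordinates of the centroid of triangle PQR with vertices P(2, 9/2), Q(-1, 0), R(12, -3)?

The centroid is the average of the vertices, so each weight is 1/3.

(1/3, 1/3, 1/3)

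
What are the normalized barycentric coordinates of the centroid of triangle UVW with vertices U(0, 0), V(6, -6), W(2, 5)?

The centroid is the average of the vertices, so each weight is 1/3.

(1/3, 1/3, 1/3)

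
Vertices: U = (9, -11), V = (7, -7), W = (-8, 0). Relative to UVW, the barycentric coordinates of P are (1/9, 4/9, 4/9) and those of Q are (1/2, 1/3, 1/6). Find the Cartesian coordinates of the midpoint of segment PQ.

Barycentric coordinates of the midpoint are the average: (11/36, 7/18, 11/36).
Converting: (11/36)·U + (7/18)·V + (11/36)·W = (109/36, -73/12).

(109/36, -73/12)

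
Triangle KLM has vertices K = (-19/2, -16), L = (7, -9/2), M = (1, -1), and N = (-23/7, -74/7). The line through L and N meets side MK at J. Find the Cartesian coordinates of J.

Barycentric coordinates of N with respect to KLM: (4/7, 2/7, 1/7).
On side MK the L-coordinate is zero; dropping N's L-weight 2/7 and renormalizing the remaining 1/7 : 4/7 gives weights 1/5, 4/5 on M, K.
J = (1/5)·(1, -1) + (4/5)·(-19/2, -16) = (-37/5, -13).

(-37/5, -13)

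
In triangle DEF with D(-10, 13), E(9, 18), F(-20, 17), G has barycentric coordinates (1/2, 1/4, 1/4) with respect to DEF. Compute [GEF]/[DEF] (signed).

The signed ratio [GEF]/[DEF] equals the barycentric coordinate of G at vertex D, which is 1/2.

1/2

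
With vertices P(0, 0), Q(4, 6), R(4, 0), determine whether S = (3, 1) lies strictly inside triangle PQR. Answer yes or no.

Barycentric coordinates of S: (1/4, 1/6, 7/12).
The three coordinates are positive, positive, positive; a point is interior exactly when all three are positive.

yes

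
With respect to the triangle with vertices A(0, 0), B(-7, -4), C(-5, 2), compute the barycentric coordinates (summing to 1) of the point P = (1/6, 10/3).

(5/6, -1/2, 2/3)

Signed area of the reference triangle: [ABC] = ½·(0·(-4−2) + (-7)·(2−0) + (-5)·(0−(-4))) = ½·(0 − 14 − 20) = -17.
[PBC] = ½·((1/6)·(-4−2) + (-7)·(2−(10/3)) + (-5)·(10/3−(-4))) = ½·(-1 + 28/3 − 110/3) = -85/6, so the A-coordinate is (-85/6)/(-17) = 5/6.
[APC] = ½·(0·(10/3−2) + (1/6)·(2−0) + (-5)·(0−(10/3))) = ½·(0 + 1/3 + 50/3) = 17/2, so the B-coordinate is -1/2.
[ABP] = ½·(0·(-4−(10/3)) + (-7)·(10/3−0) + (1/6)·(0−(-4))) = ½·(0 − 70/3 + 2/3) = -34/3, so the C-coordinate is 2/3.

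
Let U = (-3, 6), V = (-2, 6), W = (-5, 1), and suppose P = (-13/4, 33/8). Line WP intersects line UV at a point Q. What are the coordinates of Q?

Barycentric coordinates of P with respect to UVW: (1/8, 1/2, 3/8).
On side UV the W-coordinate is zero; dropping P's W-weight 3/8 and renormalizing the remaining 1/8 : 1/2 gives weights 1/5, 4/5 on U, V.
Q = (1/5)·(-3, 6) + (4/5)·(-2, 6) = (-11/5, 6).

(-11/5, 6)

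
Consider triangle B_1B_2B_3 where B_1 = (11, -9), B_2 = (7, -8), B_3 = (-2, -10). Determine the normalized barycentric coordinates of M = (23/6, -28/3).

Signed area of the reference triangle: [B_1B_2B_3] = ½·(11·(-8−(-10)) + 7·(-10−(-9)) + (-2)·(-9−(-8))) = ½·(22 − 7 + 2) = 17/2.
[MB_2B_3] = ½·((23/6)·(-8−(-10)) + 7·(-10−(-28/3)) + (-2)·(-28/3−(-8))) = ½·(23/3 − 14/3 + 8/3) = 17/6, so the B_1-coordinate is (17/6)/(17/2) = 1/3.
[B_1MB_3] = ½·(11·(-28/3−(-10)) + (23/6)·(-10−(-9)) + (-2)·(-9−(-28/3))) = ½·(22/3 − 23/6 − 2/3) = 17/12, so the B_2-coordinate is 1/6.
[B_1B_2M] = ½·(11·(-8−(-28/3)) + 7·(-28/3−(-9)) + (23/6)·(-9−(-8))) = ½·(44/3 − 7/3 − 23/6) = 17/4, so the B_3-coordinate is 1/2.
Check: 1/3 + 1/6 + 1/2 = 1.

(1/3, 1/6, 1/2)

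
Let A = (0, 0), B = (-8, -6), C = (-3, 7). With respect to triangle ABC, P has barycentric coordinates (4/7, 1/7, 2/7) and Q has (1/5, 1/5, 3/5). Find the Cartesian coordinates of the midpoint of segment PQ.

Barycentric coordinates of the midpoint are the average: (27/70, 6/35, 31/70).
Converting: (27/70)·A + (6/35)·B + (31/70)·C = (-27/10, 29/14).

(-27/10, 29/14)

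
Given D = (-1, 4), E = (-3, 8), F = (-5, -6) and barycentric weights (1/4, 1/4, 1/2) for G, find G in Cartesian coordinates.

(-7/2, 0)

G = (1/4)·D + (1/4)·E + (1/2)·F.
x-coordinate: (1/4)·(-1) + (1/4)·(-3) + (1/2)·(-5) = -7/2.
y-coordinate: (1/4)·4 + (1/4)·8 + (1/2)·(-6) = 0.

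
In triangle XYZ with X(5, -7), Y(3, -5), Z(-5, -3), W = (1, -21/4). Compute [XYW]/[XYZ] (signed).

3/8

[XYZ] = ½·(5·(-5−(-3)) + 3·(-3−(-7)) + (-5)·(-7−(-5))) = ½·(-10 + 12 + 10) = 6.
[XYW] = ½·(5·(-5−(-21/4)) + 3·(-21/4−(-7)) + 1·(-7−(-5))) = ½·(5/4 + 21/4 − 2) = 9/4, so the ratio is (9/4)/6 = 3/8.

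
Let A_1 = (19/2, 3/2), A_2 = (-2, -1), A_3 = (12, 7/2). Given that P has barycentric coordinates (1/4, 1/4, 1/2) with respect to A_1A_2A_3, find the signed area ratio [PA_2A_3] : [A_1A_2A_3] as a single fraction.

The signed ratio [PA_2A_3]/[A_1A_2A_3] equals the barycentric coordinate of P at vertex A_1, which is 1/4.

1/4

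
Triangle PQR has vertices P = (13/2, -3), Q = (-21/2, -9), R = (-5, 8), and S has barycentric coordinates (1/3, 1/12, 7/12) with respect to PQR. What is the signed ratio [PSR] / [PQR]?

1/12

The signed ratio [PSR]/[PQR] equals the barycentric coordinate of S at vertex Q, which is 1/12.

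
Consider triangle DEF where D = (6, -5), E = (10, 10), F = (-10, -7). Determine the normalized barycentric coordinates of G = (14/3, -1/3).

Signed area of the reference triangle: [DEF] = ½·(6·(10−(-7)) + 10·(-7−(-5)) + (-10)·(-5−10)) = ½·(102 − 20 + 150) = 116.
[GEF] = ½·((14/3)·(10−(-7)) + 10·(-7−(-1/3)) + (-10)·(-1/3−10)) = ½·(238/3 − 200/3 + 310/3) = 58, so the D-coordinate is 58/116 = 1/2.
[DGF] = ½·(6·(-1/3−(-7)) + (14/3)·(-7−(-5)) + (-10)·(-5−(-1/3))) = ½·(40 − 28/3 + 140/3) = 116/3, so the E-coordinate is 1/3.
[DEG] = ½·(6·(10−(-1/3)) + 10·(-1/3−(-5)) + (14/3)·(-5−10)) = ½·(62 + 140/3 − 70) = 58/3, so the F-coordinate is 1/6.

(1/2, 1/3, 1/6)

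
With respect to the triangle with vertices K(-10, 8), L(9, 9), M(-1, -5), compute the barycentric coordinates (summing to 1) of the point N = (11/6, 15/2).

(1/3, 7/12, 1/12)

Signed area of the reference triangle: [KLM] = ½·((-10)·(9−(-5)) + 9·(-5−8) + (-1)·(8−9)) = ½·(-140 − 117 + 1) = -128.
[NLM] = ½·((11/6)·(9−(-5)) + 9·(-5−(15/2)) + (-1)·(15/2−9)) = ½·(77/3 − 225/2 + 3/2) = -128/3, so the K-coordinate is (-128/3)/(-128) = 1/3.
[KNM] = ½·((-10)·(15/2−(-5)) + (11/6)·(-5−8) + (-1)·(8−(15/2))) = ½·(-125 − 143/6 − 1/2) = -224/3, so the L-coordinate is 7/12.
[KLN] = ½·((-10)·(9−(15/2)) + 9·(15/2−8) + (11/6)·(8−9)) = ½·(-15 − 9/2 − 11/6) = -32/3, so the M-coordinate is 1/12.
Check: 1/3 + 7/12 + 1/12 = 1.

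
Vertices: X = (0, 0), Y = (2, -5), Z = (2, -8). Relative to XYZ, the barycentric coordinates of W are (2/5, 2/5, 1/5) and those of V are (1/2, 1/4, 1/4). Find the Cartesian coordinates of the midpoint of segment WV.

Barycentric coordinates of the midpoint are the average: (9/20, 13/40, 9/40).
Converting: (9/20)·X + (13/40)·Y + (9/40)·Z = (11/10, -137/40).

(11/10, -137/40)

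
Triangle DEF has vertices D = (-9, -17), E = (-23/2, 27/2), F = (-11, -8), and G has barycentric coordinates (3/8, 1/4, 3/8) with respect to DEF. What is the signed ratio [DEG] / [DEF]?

3/8

The signed ratio [DEG]/[DEF] equals the barycentric coordinate of G at vertex F, which is 3/8.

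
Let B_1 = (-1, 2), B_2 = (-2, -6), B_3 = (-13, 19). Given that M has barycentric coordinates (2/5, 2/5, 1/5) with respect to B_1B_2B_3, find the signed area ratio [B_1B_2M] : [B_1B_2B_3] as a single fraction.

1/5

The signed ratio [B_1B_2M]/[B_1B_2B_3] equals the barycentric coordinate of M at vertex B_3, which is 1/5.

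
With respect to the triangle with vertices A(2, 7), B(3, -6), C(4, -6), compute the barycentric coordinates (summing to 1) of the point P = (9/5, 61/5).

Signed area of the reference triangle: [ABC] = ½·(2·(-6−(-6)) + 3·(-6−7) + 4·(7−(-6))) = ½·(0 − 39 + 52) = 13/2.
[PBC] = ½·((9/5)·(-6−(-6)) + 3·(-6−(61/5)) + 4·(61/5−(-6))) = ½·(0 − 273/5 + 364/5) = 91/10, so the A-coordinate is (91/10)/(13/2) = 7/5.
[APC] = ½·(2·(61/5−(-6)) + (9/5)·(-6−7) + 4·(7−(61/5))) = ½·(182/5 − 117/5 − 104/5) = -39/10, so the B-coordinate is -3/5.
[ABP] = ½·(2·(-6−(61/5)) + 3·(61/5−7) + (9/5)·(7−(-6))) = ½·(-182/5 + 78/5 + 117/5) = 13/10, so the C-coordinate is 1/5.

(7/5, -3/5, 1/5)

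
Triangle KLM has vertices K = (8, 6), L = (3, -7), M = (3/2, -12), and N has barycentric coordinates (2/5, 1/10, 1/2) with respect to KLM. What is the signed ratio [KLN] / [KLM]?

1/2

The signed ratio [KLN]/[KLM] equals the barycentric coordinate of N at vertex M, which is 1/2.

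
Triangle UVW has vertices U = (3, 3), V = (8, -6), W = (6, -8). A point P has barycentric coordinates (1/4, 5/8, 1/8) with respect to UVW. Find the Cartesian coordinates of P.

P = (1/4)·U + (5/8)·V + (1/8)·W.
x-coordinate: (1/4)·3 + (5/8)·8 + (1/8)·6 = 13/2.
y-coordinate: (1/4)·3 + (5/8)·(-6) + (1/8)·(-8) = -4.

(13/2, -4)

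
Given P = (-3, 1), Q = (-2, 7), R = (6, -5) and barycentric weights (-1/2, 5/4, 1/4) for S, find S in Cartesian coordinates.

S = (-1/2)·P + (5/4)·Q + (1/4)·R.
x-coordinate: (-1/2)·(-3) + (5/4)·(-2) + (1/4)·6 = 1/2.
y-coordinate: (-1/2)·1 + (5/4)·7 + (1/4)·(-5) = 7.

(1/2, 7)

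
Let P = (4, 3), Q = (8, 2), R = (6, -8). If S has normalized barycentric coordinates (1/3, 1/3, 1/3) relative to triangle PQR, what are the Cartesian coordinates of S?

(6, -1)

S = (1/3)·P + (1/3)·Q + (1/3)·R.
x-coordinate: (1/3)·4 + (1/3)·8 + (1/3)·6 = 6.
y-coordinate: (1/3)·3 + (1/3)·2 + (1/3)·(-8) = -1.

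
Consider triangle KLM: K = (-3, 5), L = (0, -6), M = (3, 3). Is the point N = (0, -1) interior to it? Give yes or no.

yes

Barycentric coordinates of N: (1/4, 1/2, 1/4).
The three coordinates are positive, positive, positive; a point is interior exactly when all three are positive.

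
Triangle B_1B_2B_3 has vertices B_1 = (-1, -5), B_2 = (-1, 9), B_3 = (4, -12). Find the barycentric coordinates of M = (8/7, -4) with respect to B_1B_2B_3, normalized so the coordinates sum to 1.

(2/7, 2/7, 3/7)

Signed area of the reference triangle: [B_1B_2B_3] = ½·((-1)·(9−(-12)) + (-1)·(-12−(-5)) + 4·(-5−9)) = ½·(-21 + 7 − 56) = -35.
[MB_2B_3] = ½·((8/7)·(9−(-12)) + (-1)·(-12−(-4)) + 4·(-4−9)) = ½·(24 + 8 − 52) = -10, so the B_1-coordinate is (-10)/(-35) = 2/7.
[B_1MB_3] = ½·((-1)·(-4−(-12)) + (8/7)·(-12−(-5)) + 4·(-5−(-4))) = ½·(-8 − 8 − 4) = -10, so the B_2-coordinate is 2/7.
[B_1B_2M] = ½·((-1)·(9−(-4)) + (-1)·(-4−(-5)) + (8/7)·(-5−9)) = ½·(-13 − 1 − 16) = -15, so the B_3-coordinate is 3/7.
Check: 2/7 + 2/7 + 3/7 = 1.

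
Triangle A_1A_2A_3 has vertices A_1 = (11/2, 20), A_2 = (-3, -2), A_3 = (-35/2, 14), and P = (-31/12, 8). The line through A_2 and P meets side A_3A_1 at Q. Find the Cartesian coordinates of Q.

Barycentric coordinates of P with respect to A_1A_2A_3: (1/3, 1/2, 1/6).
On side A_3A_1 the A_2-coordinate is zero; dropping P's A_2-weight 1/2 and renormalizing the remaining 1/6 : 1/3 gives weights 1/3, 2/3 on A_3, A_1.
Q = (1/3)·(-35/2, 14) + (2/3)·(11/2, 20) = (-13/6, 18).

(-13/6, 18)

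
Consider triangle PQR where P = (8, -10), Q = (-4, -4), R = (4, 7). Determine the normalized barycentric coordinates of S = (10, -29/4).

Signed area of the reference triangle: [PQR] = ½·(8·(-4−7) + (-4)·(7−(-10)) + 4·(-10−(-4))) = ½·(-88 − 68 − 24) = -90.
[SQR] = ½·(10·(-4−7) + (-4)·(7−(-29/4)) + 4·(-29/4−(-4))) = ½·(-110 − 57 − 13) = -90, so the P-coordinate is (-90)/(-90) = 1.
[PSR] = ½·(8·(-29/4−7) + 10·(7−(-10)) + 4·(-10−(-29/4))) = ½·(-114 + 170 − 11) = 45/2, so the Q-coordinate is -1/4.
[PQS] = ½·(8·(-4−(-29/4)) + (-4)·(-29/4−(-10)) + 10·(-10−(-4))) = ½·(26 − 11 − 60) = -45/2, so the R-coordinate is 1/4.
Check: 1 − 1/4 + 1/4 = 1.

(1, -1/4, 1/4)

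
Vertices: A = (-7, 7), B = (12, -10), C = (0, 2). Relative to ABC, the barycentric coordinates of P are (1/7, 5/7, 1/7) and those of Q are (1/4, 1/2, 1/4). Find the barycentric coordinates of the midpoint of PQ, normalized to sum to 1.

Since both coordinate triples sum to 1, the midpoint's barycentrics are the componentwise average.
(1/7+1/4)/2 = 11/56; similarly 17/28 and 11/56.

(11/56, 17/28, 11/56)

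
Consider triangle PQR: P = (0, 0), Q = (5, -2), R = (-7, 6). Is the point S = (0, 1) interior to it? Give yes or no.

yes

Barycentric coordinates of S: (1/4, 7/16, 5/16).
The three coordinates are positive, positive, positive; a point is interior exactly when all three are positive.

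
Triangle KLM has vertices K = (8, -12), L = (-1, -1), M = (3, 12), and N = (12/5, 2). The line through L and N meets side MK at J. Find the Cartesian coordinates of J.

Barycentric coordinates of N with respect to KLM: (1/5, 2/5, 2/5).
On side MK the L-coordinate is zero; dropping N's L-weight 2/5 and renormalizing the remaining 2/5 : 1/5 gives weights 2/3, 1/3 on M, K.
J = (2/3)·(3, 12) + (1/3)·(8, -12) = (14/3, 4).

(14/3, 4)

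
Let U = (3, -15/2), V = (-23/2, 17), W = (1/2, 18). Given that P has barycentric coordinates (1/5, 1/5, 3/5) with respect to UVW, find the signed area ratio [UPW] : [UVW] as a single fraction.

1/5

The signed ratio [UPW]/[UVW] equals the barycentric coordinate of P at vertex V, which is 1/5.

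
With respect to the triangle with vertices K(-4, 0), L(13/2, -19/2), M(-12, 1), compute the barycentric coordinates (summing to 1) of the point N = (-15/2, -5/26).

Signed area of the reference triangle: [KLM] = ½·((-4)·(-19/2−1) + (13/2)·(1−0) + (-12)·(0−(-19/2))) = ½·(42 + 13/2 − 114) = -131/4.
[NLM] = ½·((-15/2)·(-19/2−1) + (13/2)·(1−(-5/26)) + (-12)·(-5/26−(-19/2))) = ½·(315/4 + 31/4 − 1452/13) = -655/52, so the K-coordinate is (-655/52)/(-131/4) = 5/13.
[KNM] = ½·((-4)·(-5/26−1) + (-15/2)·(1−0) + (-12)·(0−(-5/26))) = ½·(62/13 − 15/2 − 30/13) = -131/52, so the L-coordinate is 1/13.
[KLN] = ½·((-4)·(-19/2−(-5/26)) + (13/2)·(-5/26−0) + (-15/2)·(0−(-19/2))) = ½·(484/13 − 5/4 − 285/4) = -917/52, so the M-coordinate is 7/13.
Check: 5/13 + 1/13 + 7/13 = 1.

(5/13, 1/13, 7/13)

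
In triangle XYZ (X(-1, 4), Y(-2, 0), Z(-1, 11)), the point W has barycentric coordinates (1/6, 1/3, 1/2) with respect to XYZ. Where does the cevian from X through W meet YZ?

(-7/5, 33/5)

Line XW meets YZ where the X-coordinate vanishes; zeroing W's X-weight and renormalizing leaves Y, Z-weights 1/3 : 1/2 → (2/5, 3/5).
So V = (2/5)·Y + (3/5)·Z = (-7/5, 33/5).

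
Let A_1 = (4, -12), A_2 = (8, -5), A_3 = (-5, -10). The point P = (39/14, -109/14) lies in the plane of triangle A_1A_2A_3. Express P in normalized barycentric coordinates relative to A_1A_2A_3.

Signed area of the reference triangle: [A_1A_2A_3] = ½·(4·(-5−(-10)) + 8·(-10−(-12)) + (-5)·(-12−(-5))) = ½·(20 + 16 + 35) = 71/2.
[PA_2A_3] = ½·((39/14)·(-5−(-10)) + 8·(-10−(-109/14)) + (-5)·(-109/14−(-5))) = ½·(195/14 − 124/7 + 195/14) = 71/14, so the A_1-coordinate is (71/14)/(71/2) = 1/7.
[A_1PA_3] = ½·(4·(-109/14−(-10)) + (39/14)·(-10−(-12)) + (-5)·(-12−(-109/14))) = ½·(62/7 + 39/7 + 295/14) = 71/4, so the A_2-coordinate is 1/2.
[A_1A_2P] = ½·(4·(-5−(-109/14)) + 8·(-109/14−(-12)) + (39/14)·(-12−(-5))) = ½·(78/7 + 236/7 − 39/2) = 355/28, so the A_3-coordinate is 5/14.

(1/7, 1/2, 5/14)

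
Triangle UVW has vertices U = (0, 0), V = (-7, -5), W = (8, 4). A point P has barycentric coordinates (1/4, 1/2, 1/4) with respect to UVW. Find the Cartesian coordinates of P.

P = (1/4)·U + (1/2)·V + (1/4)·W.
x-coordinate: (1/4)·0 + (1/2)·(-7) + (1/4)·8 = -3/2.
y-coordinate: (1/4)·0 + (1/2)·(-5) + (1/4)·4 = -3/2.

(-3/2, -3/2)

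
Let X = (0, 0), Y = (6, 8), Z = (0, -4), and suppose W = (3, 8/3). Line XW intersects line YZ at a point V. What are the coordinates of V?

Barycentric coordinates of W with respect to XYZ: (1/6, 1/2, 1/3).
On side YZ the X-coordinate is zero; dropping W's X-weight 1/6 and renormalizing the remaining 1/2 : 1/3 gives weights 3/5, 2/5 on Y, Z.
V = (3/5)·(6, 8) + (2/5)·(0, -4) = (18/5, 16/5).

(18/5, 16/5)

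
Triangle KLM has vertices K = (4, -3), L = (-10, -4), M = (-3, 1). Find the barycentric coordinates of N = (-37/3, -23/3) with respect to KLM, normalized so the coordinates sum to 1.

Signed area of the reference triangle: [KLM] = ½·(4·(-4−1) + (-10)·(1−(-3)) + (-3)·(-3−(-4))) = ½·(-20 − 40 − 3) = -63/2.
[NLM] = ½·((-37/3)·(-4−1) + (-10)·(1−(-23/3)) + (-3)·(-23/3−(-4))) = ½·(185/3 − 260/3 + 11) = -7, so the K-coordinate is (-7)/(-63/2) = 2/9.
[KNM] = ½·(4·(-23/3−1) + (-37/3)·(1−(-3)) + (-3)·(-3−(-23/3))) = ½·(-104/3 − 148/3 − 14) = -49, so the L-coordinate is 14/9.
[KLN] = ½·(4·(-4−(-23/3)) + (-10)·(-23/3−(-3)) + (-37/3)·(-3−(-4))) = ½·(44/3 + 140/3 − 37/3) = 49/2, so the M-coordinate is -7/9.

(2/9, 14/9, -7/9)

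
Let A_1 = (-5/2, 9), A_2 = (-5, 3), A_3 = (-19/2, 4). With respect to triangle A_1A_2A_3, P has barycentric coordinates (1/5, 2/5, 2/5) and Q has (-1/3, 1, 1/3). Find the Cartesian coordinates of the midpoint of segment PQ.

Barycentric coordinates of the midpoint are the average: (-1/15, 7/10, 11/30).
Converting: (-1/15)·A_1 + (7/10)·A_2 + (11/30)·A_3 = (-409/60, 89/30).

(-409/60, 89/30)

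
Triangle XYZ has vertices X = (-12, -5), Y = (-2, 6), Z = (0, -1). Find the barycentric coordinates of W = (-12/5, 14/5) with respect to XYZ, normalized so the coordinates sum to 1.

Signed area of the reference triangle: [XYZ] = ½·((-12)·(6−(-1)) + (-2)·(-1−(-5)) + 0·(-5−6)) = ½·(-84 − 8 + 0) = -46.
[WYZ] = ½·((-12/5)·(6−(-1)) + (-2)·(-1−(14/5)) + 0·(14/5−6)) = ½·(-84/5 + 38/5 + 0) = -23/5, so the X-coordinate is (-23/5)/(-46) = 1/10.
[XWZ] = ½·((-12)·(14/5−(-1)) + (-12/5)·(-1−(-5)) + 0·(-5−(14/5))) = ½·(-228/5 − 48/5 + 0) = -138/5, so the Y-coordinate is 3/5.
[XYW] = ½·((-12)·(6−(14/5)) + (-2)·(14/5−(-5)) + (-12/5)·(-5−6)) = ½·(-192/5 − 78/5 + 132/5) = -69/5, so the Z-coordinate is 3/10.

(1/10, 3/5, 3/10)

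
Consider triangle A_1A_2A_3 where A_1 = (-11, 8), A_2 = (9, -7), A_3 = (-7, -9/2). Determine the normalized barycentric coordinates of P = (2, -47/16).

(1/4, 5/8, 1/8)

Signed area of the reference triangle: [A_1A_2A_3] = ½·((-11)·(-7−(-9/2)) + 9·(-9/2−8) + (-7)·(8−(-7))) = ½·(55/2 − 225/2 − 105) = -95.
[PA_2A_3] = ½·(2·(-7−(-9/2)) + 9·(-9/2−(-47/16)) + (-7)·(-47/16−(-7))) = ½·(-5 − 225/16 − 455/16) = -95/4, so the A_1-coordinate is (-95/4)/(-95) = 1/4.
[A_1PA_3] = ½·((-11)·(-47/16−(-9/2)) + 2·(-9/2−8) + (-7)·(8−(-47/16))) = ½·(-275/16 − 25 − 1225/16) = -475/8, so the A_2-coordinate is 5/8.
[A_1A_2P] = ½·((-11)·(-7−(-47/16)) + 9·(-47/16−8) + 2·(8−(-7))) = ½·(715/16 − 1575/16 + 30) = -95/8, so the A_3-coordinate is 1/8.
Check: 1/4 + 5/8 + 1/8 = 1.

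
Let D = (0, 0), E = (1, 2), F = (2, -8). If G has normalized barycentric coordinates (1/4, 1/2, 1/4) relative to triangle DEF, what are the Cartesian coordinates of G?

G = (1/4)·D + (1/2)·E + (1/4)·F.
x-coordinate: (1/4)·0 + (1/2)·1 + (1/4)·2 = 1.
y-coordinate: (1/4)·0 + (1/2)·2 + (1/4)·(-8) = -1.

(1, -1)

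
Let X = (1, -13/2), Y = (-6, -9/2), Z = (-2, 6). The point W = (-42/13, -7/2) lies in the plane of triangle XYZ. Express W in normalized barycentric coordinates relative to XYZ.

(4/13, 7/13, 2/13)

Signed area of the reference triangle: [XYZ] = ½·(1·(-9/2−6) + (-6)·(6−(-13/2)) + (-2)·(-13/2−(-9/2))) = ½·(-21/2 − 75 + 4) = -163/4.
[WYZ] = ½·((-42/13)·(-9/2−6) + (-6)·(6−(-7/2)) + (-2)·(-7/2−(-9/2))) = ½·(441/13 − 57 − 2) = -163/13, so the X-coordinate is (-163/13)/(-163/4) = 4/13.
[XWZ] = ½·(1·(-7/2−6) + (-42/13)·(6−(-13/2)) + (-2)·(-13/2−(-7/2))) = ½·(-19/2 − 525/13 + 6) = -1141/52, so the Y-coordinate is 7/13.
[XYW] = ½·(1·(-9/2−(-7/2)) + (-6)·(-7/2−(-13/2)) + (-42/13)·(-13/2−(-9/2))) = ½·(-1 − 18 + 84/13) = -163/26, so the Z-coordinate is 2/13.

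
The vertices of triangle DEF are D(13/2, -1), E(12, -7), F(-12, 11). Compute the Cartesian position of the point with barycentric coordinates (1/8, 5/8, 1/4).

(85/16, -7/4)

G = (1/8)·D + (5/8)·E + (1/4)·F.
x-coordinate: (1/8)·(13/2) + (5/8)·12 + (1/4)·(-12) = 85/16.
y-coordinate: (1/8)·(-1) + (5/8)·(-7) + (1/4)·11 = -7/4.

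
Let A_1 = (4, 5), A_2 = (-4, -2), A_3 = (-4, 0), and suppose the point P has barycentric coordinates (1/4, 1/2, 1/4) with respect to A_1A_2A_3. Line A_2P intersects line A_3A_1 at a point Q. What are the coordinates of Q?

(0, 5/2)

Line A_2P meets A_3A_1 where the A_2-coordinate vanishes; zeroing P's A_2-weight and renormalizing leaves A_3, A_1-weights 1/4 : 1/4 → (1/2, 1/2).
So Q = (1/2)·A_3 + (1/2)·A_1 = (0, 5/2).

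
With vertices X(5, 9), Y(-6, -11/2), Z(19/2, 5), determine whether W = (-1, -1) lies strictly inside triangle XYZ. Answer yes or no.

yes

Barycentric coordinates of W: (3/19, 12/19, 4/19).
The three coordinates are positive, positive, positive; a point is interior exactly when all three are positive.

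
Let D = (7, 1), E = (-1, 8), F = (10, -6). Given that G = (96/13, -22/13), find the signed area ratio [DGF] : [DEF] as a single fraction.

[DEF] = ½·(7·(8−(-6)) + (-1)·(-6−1) + 10·(1−8)) = ½·(98 + 7 − 70) = 35/2.
[DGF] = ½·(7·(-22/13−(-6)) + (96/13)·(-6−1) + 10·(1−(-22/13))) = ½·(392/13 − 672/13 + 350/13) = 35/13, so the ratio is (35/13)/(35/2) = 2/13.

2/13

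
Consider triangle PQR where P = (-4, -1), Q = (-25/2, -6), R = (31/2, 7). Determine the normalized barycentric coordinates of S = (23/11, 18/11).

Signed area of the reference triangle: [PQR] = ½·((-4)·(-6−7) + (-25/2)·(7−(-1)) + (31/2)·(-1−(-6))) = ½·(52 − 100 + 155/2) = 59/4.
[SQR] = ½·((23/11)·(-6−7) + (-25/2)·(7−(18/11)) + (31/2)·(18/11−(-6))) = ½·(-299/11 − 1475/22 + 1302/11) = 531/44, so the P-coordinate is (531/44)/(59/4) = 9/11.
[PSR] = ½·((-4)·(18/11−7) + (23/11)·(7−(-1)) + (31/2)·(-1−(18/11))) = ½·(236/11 + 184/11 − 899/22) = -59/44, so the Q-coordinate is -1/11.
[PQS] = ½·((-4)·(-6−(18/11)) + (-25/2)·(18/11−(-1)) + (23/11)·(-1−(-6))) = ½·(336/11 − 725/22 + 115/11) = 177/44, so the R-coordinate is 3/11.

(9/11, -1/11, 3/11)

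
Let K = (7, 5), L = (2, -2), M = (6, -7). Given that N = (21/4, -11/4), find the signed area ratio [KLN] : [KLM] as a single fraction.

1/2

[KLM] = ½·(7·(-2−(-7)) + 2·(-7−5) + 6·(5−(-2))) = ½·(35 − 24 + 42) = 53/2.
[KLN] = ½·(7·(-2−(-11/4)) + 2·(-11/4−5) + (21/4)·(5−(-2))) = ½·(21/4 − 31/2 + 147/4) = 53/4, so the ratio is (53/4)/(53/2) = 1/2.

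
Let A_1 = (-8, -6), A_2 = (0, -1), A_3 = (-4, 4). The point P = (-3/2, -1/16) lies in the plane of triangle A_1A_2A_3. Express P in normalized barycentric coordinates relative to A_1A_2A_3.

(1/16, 11/16, 1/4)

Signed area of the reference triangle: [A_1A_2A_3] = ½·((-8)·(-1−4) + 0·(4−(-6)) + (-4)·(-6−(-1))) = ½·(40 + 0 + 20) = 30.
[PA_2A_3] = ½·((-3/2)·(-1−4) + 0·(4−(-1/16)) + (-4)·(-1/16−(-1))) = ½·(15/2 + 0 − 15/4) = 15/8, so the A_1-coordinate is (15/8)/30 = 1/16.
[A_1PA_3] = ½·((-8)·(-1/16−4) + (-3/2)·(4−(-6)) + (-4)·(-6−(-1/16))) = ½·(65/2 − 15 + 95/4) = 165/8, so the A_2-coordinate is 11/16.
[A_1A_2P] = ½·((-8)·(-1−(-1/16)) + 0·(-1/16−(-6)) + (-3/2)·(-6−(-1))) = ½·(15/2 + 0 + 15/2) = 15/2, so the A_3-coordinate is 1/4.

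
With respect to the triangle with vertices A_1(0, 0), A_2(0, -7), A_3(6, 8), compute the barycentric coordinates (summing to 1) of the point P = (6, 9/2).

Signed area of the reference triangle: [A_1A_2A_3] = ½·(0·(-7−8) + 0·(8−0) + 6·(0−(-7))) = ½·(0 + 0 + 42) = 21.
[PA_2A_3] = ½·(6·(-7−8) + 0·(8−(9/2)) + 6·(9/2−(-7))) = ½·(-90 + 0 + 69) = -21/2, so the A_1-coordinate is (-21/2)/21 = -1/2.
[A_1PA_3] = ½·(0·(9/2−8) + 6·(8−0) + 6·(0−(9/2))) = ½·(0 + 48 − 27) = 21/2, so the A_2-coordinate is 1/2.
[A_1A_2P] = ½·(0·(-7−(9/2)) + 0·(9/2−0) + 6·(0−(-7))) = ½·(0 + 0 + 42) = 21, so the A_3-coordinate is 1.
Check: -1/2 + 1/2 + 1 = 1.

(-1/2, 1/2, 1)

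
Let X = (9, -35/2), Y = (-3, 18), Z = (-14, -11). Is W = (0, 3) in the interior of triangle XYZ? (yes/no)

Barycentric coordinates of W: (72/211, 118/211, 21/211).
The three coordinates are positive, positive, positive; a point is interior exactly when all three are positive.

yes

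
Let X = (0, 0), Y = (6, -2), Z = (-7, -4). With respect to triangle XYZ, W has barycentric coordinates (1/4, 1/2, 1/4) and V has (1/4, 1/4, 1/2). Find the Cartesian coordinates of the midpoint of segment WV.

Barycentric coordinates of the midpoint are the average: (1/4, 3/8, 3/8).
Converting: (1/4)·X + (3/8)·Y + (3/8)·Z = (-3/8, -9/4).

(-3/8, -9/4)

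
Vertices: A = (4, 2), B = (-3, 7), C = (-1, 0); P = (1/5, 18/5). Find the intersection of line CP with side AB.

Barycentric coordinates of P with respect to ABC: (2/5, 2/5, 1/5).
On side AB the C-coordinate is zero; dropping P's C-weight 1/5 and renormalizing the remaining 2/5 : 2/5 gives weights 1/2, 1/2 on A, B.
Q = (1/2)·(4, 2) + (1/2)·(-3, 7) = (1/2, 9/2).

(1/2, 9/2)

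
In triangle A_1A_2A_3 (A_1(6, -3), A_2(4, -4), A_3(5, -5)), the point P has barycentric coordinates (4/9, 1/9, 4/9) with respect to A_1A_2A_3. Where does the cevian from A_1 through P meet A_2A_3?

Line A_1P meets A_2A_3 where the A_1-coordinate vanishes; zeroing P's A_1-weight and renormalizing leaves A_2, A_3-weights 1/9 : 4/9 → (1/5, 4/5).
So Q = (1/5)·A_2 + (4/5)·A_3 = (24/5, -24/5).

(24/5, -24/5)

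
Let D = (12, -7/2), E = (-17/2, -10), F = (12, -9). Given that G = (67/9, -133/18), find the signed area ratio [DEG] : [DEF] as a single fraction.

4/9

[DEF] = ½·(12·(-10−(-9)) + (-17/2)·(-9−(-7/2)) + 12·(-7/2−(-10))) = ½·(-12 + 187/4 + 78) = 451/8.
[DEG] = ½·(12·(-10−(-133/18)) + (-17/2)·(-133/18−(-7/2)) + (67/9)·(-7/2−(-10))) = ½·(-94/3 + 595/18 + 871/18) = 451/18, so the ratio is (451/18)/(451/8) = 4/9.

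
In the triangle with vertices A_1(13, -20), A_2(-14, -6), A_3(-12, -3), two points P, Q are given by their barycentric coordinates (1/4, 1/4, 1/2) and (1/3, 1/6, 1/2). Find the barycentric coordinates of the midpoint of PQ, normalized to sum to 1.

(7/24, 5/24, 1/2)

Since both coordinate triples sum to 1, the midpoint's barycentrics are the componentwise average.
(1/4+1/3)/2 = 7/24; similarly 5/24 and 1/2.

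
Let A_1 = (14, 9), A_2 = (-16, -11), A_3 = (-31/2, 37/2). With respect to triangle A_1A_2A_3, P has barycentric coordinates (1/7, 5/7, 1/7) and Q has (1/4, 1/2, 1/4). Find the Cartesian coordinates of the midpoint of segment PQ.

(-1121/112, -143/112)

Barycentric coordinates of the midpoint are the average: (11/56, 17/28, 11/56).
Converting: (11/56)·A_1 + (17/28)·A_2 + (11/56)·A_3 = (-1121/112, -143/112).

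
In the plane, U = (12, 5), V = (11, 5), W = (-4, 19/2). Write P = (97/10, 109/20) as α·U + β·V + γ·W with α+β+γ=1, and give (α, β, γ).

(1/5, 7/10, 1/10)

Signed area of the reference triangle: [UVW] = ½·(12·(5−(19/2)) + 11·(19/2−5) + (-4)·(5−5)) = ½·(-54 + 99/2 + 0) = -9/4.
[PVW] = ½·((97/10)·(5−(19/2)) + 11·(19/2−(109/20)) + (-4)·(109/20−5)) = ½·(-873/20 + 891/20 − 9/5) = -9/20, so the U-coordinate is (-9/20)/(-9/4) = 1/5.
[UPW] = ½·(12·(109/20−(19/2)) + (97/10)·(19/2−5) + (-4)·(5−(109/20))) = ½·(-243/5 + 873/20 + 9/5) = -63/40, so the V-coordinate is 7/10.
[UVP] = ½·(12·(5−(109/20)) + 11·(109/20−5) + (97/10)·(5−5)) = ½·(-27/5 + 99/20 + 0) = -9/40, so the W-coordinate is 1/10.
Check: 1/5 + 7/10 + 1/10 = 1.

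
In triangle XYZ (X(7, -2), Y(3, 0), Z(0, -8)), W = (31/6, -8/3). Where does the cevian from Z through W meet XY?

(31/5, -8/5)

Barycentric coordinates of W with respect to XYZ: (2/3, 1/6, 1/6).
On side XY the Z-coordinate is zero; dropping W's Z-weight 1/6 and renormalizing the remaining 2/3 : 1/6 gives weights 4/5, 1/5 on X, Y.
V = (4/5)·(7, -2) + (1/5)·(3, 0) = (31/5, -8/5).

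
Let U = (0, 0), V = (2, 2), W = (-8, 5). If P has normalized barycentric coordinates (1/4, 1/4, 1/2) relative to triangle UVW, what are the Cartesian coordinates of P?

P = (1/4)·U + (1/4)·V + (1/2)·W.
x-coordinate: (1/4)·0 + (1/4)·2 + (1/2)·(-8) = -7/2.
y-coordinate: (1/4)·0 + (1/4)·2 + (1/2)·5 = 3.

(-7/2, 3)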